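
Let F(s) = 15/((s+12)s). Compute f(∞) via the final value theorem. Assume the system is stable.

f(∞) = lim_{s→0} sF(s) = lim_{s→0} 15/(s+12) = 5/4

Final answer: 5/4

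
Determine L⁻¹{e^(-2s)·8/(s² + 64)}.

L⁻¹{8/(s² + 64)} = sin(8t). By the time shift theorem, L⁻¹{e^(-as)F(s)} = u(t-a)f(t-a) with a=2, so L⁻¹{e^(-2s)·8/(s² + 64)} = u(t-2)·sin(8(t-2))

Final answer: u(t-2)·sin(8(t-2))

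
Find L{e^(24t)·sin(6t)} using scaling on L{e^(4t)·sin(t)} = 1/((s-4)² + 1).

Scaling with a=6: L{e^(24t)·sin(6t)} = (1/6) · 1/((s/6-4)² + 1). Simplifying: 6/((s-24)² + 36)

Final answer: 6/((s-24)² + 36)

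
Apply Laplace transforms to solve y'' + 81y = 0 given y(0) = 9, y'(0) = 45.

L{y''} + 81L{y} = 0. s²Y - 9s - 45 + 81Y = 0. Y(s² + 81) = 9s + 45. Y = (9s + 45)/(s² + 81). Inverting: y(t) = 9cos(9t) + 5sin(9t)

Final answer: y(t) = 9cos(9t) + 5sin(9t)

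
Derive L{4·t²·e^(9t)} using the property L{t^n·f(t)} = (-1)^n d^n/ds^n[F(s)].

L{e^(9t)} = 1/(s-9). d/ds[1/(s-9)] = -1/(s-9)². d²/ds²[1/(s-9)] = 2/(s-9)³. So L{t²·e^(9t)} = (-1)² · 2/(s-9)³ = 2/(s-9)³. Then L{4·t²·e^(9t)} = 4·2/(s-9)³ = 8/(s-9)³

Final answer: 8/(s-9)³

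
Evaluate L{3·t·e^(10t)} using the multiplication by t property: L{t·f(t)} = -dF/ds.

Using L{t^n·e^(at)} = n!/(s-a)^(n+1), L{t·e^(10t)} = 1/(s-10)^2, so L{3·t·e^(10t)} = 3·1/(s-10)^2 = 3/(s-10)^2

Final answer: 3/(s-10)^2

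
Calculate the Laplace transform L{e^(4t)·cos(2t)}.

L{e^(at)·cos(ωt)} = (s-a)/((s-a)² + ω²), so L{e^(4t)·cos(2t)} = (s-4)/((s-4)² + 4)

Final answer: (s-4)/((s-4)² + 4)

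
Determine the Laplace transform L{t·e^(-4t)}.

L{t^n·e^(at)} = n!/(s-a)^(n+1), so L{t·e^(-4t)} = 1/(s+4)^2

Final answer: 1/(s+4)^2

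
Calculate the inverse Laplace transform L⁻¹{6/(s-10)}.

L⁻¹{1/(s-a)} = e^(at), so L⁻¹{1/(s-10)} = e^(10t), and L⁻¹{6/(s-10)} = 6·e^(10t)

Final answer: 6·e^(10t)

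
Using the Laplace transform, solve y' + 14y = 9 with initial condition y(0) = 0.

sY + 14Y = 9/s. Y = 9/(s(s+14)). Partial fractions: Y = 9/14/s - 9/14/(s+14)

Final answer: y(t) = 9/14(1 - e^(-14t))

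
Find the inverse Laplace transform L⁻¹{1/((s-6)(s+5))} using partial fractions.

Decompose: A/(s-6) + B/(s+5). A = 1/11, B = -1/11. f(t) = (e^(6t) - e^(-5t))/11

Final answer: (e^(6t) - e^(-5t))/11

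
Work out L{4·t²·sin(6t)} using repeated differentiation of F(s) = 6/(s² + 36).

F(s) = 6/(s² + 36). F'(s) = -12s/(s² + 36)². F''(s) = -12(36 - 3s²)/(s² + 36)³ = (36s² - 432)/(s² + 36)³. So L{t²·sin(6t)} = (-1)² F''(s) = (36s² - 432)/(s² + 36)³. Then L{4·t²·sin(6t)} = 4·(36s² - 432)/(s² + 36)³ = (144s² - 1728)/(s² + 36)³

Final answer: (144s² - 1728)/(s² + 36)³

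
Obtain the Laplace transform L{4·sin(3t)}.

L{sin(ωt)} = ω/(s² + ω²), so L{sin(3t)} = 3/(s² + 9). Then L{4·sin(3t)} = 4·3/(s² + 9) = 12/(s² + 9)

Final answer: 12/(s² + 9)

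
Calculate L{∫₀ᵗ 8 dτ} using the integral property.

L{∫₀ᵗ f(τ)dτ} = F(s)/s with f(t) = 8. F(s) = 8/s, so L{∫₀ᵗ 8 dτ} = (8/s)/s = 8/s². (Check: ∫₀ᵗ 8 dτ = 8t.)

Final answer: 8/s²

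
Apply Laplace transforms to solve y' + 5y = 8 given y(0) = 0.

sY + 5Y = 8/s. Y = 8/(s(s+5)). Partial fractions: Y = 8/5/s - 8/5/(s+5)

Final answer: y(t) = 8/5(1 - e^(-5t))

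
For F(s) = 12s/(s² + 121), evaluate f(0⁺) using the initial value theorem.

f(0⁺) = lim_{s→∞} s·12s/(s² + 121) = lim_{s→∞} 12s²/(s² + 121) = 12

Final answer: 12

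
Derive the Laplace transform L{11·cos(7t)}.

L{cos(ωt)} = s/(s² + ω²), so L{cos(7t)} = s/(s² + 49). Then L{11·cos(7t)} = 11·s/(s² + 49) = 11s/(s² + 49)

Final answer: 11s/(s² + 49)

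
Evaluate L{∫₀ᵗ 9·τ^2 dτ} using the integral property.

L{∫₀ᵗ f(τ)dτ} = F(s)/s with f(t) = 9t^2. F(s) = 18/s^3, so L{∫₀ᵗ 9·τ^2 dτ} = (18/s^3)/s = 18/s^4. (Check: ∫₀ᵗ 9·τ^2 dτ = 9t^3/3.)

Final answer: 18/s^4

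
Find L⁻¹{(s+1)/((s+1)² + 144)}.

Using frequency shift: L⁻¹{(s-a)/((s-a)² + b²)} = e^(at)cos(bt). Here a=-1, b=12

Final answer: e^(-t)·cos(12t)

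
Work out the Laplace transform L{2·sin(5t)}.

L{sin(ωt)} = ω/(s² + ω²), so L{sin(5t)} = 5/(s² + 25). Then L{2·sin(5t)} = 2·5/(s² + 25) = 10/(s² + 25)

Final answer: 10/(s² + 25)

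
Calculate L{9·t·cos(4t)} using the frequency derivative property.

L{cos(4t)} = s/(s² + 16). Derivative: d/ds[s/(s² + 16)] = [(s² + 16) - s·2s]/(s² + 16)² = (16 - s²)/(s² + 16)². So L{t·cos(4t)} = -F'(s) = (s² - 16)/(s² + 16)². Then L{9·t·cos(4t)} = 9·(s² - 16)/(s² + 16)²

Final answer: 9·(s² - 16)/(s² + 16)²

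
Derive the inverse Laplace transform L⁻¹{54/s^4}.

L⁻¹{n!/s^(n+1)} = t^n with n=3. So L⁻¹{6/s^4} = t^3, and L⁻¹{54/s^4} = (54/6)·t^3 = 9·t^3

Final answer: 9·t^3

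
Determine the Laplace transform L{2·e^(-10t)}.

L{e^(at)} = 1/(s-a), so L{e^(-10t)} = 1/(s+10). Then L{2·e^(-10t)} = 2/(s+10)

Final answer: 2/(s+10)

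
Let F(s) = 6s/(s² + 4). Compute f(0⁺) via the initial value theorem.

f(0⁺) = lim_{s→∞} s·6s/(s² + 4) = lim_{s→∞} 6s²/(s² + 4) = 6

Final answer: 6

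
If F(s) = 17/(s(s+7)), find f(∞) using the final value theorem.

f(∞) = lim_{s→0} s·17/(s(s+7)) = lim_{s→0} 17/(s+7) = 17/7 = 17/7

Final answer: 17/7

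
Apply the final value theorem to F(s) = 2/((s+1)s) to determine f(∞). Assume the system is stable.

f(∞) = lim_{s→0} sF(s) = lim_{s→0} 2/(s+1) = 2

Final answer: 2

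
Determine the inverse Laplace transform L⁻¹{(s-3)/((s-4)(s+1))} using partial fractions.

Using partial fractions, f(t) = (e^(4t) + 4e^(-t))/5

Final answer: (e^(4t) + 4e^(-t))/5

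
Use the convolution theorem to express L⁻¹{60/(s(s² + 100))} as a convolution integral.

60/(s(s² + 100)) = (1/s)·(60/(s² + 100)) = L{1}·L{6·sin(10t)}. So f(t) = 1*(6·sin(10t)) = ∫₀ᵗ 6·sin(10τ) dτ

Final answer: ∫₀ᵗ 6·sin(10τ) dτ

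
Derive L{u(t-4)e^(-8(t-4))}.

u(t-a)f(t-a) with f(t)=e^(-8t). L{e^(-8t)} = 1/(s+8). By time shift: e^(-4s)/(s+8)

Final answer: e^(-4s)/(s+8)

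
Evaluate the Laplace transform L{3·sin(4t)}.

L{sin(ωt)} = ω/(s² + ω²), so L{sin(4t)} = 4/(s² + 16). Then L{3·sin(4t)} = 3·4/(s² + 16) = 12/(s² + 16)

Final answer: 12/(s² + 16)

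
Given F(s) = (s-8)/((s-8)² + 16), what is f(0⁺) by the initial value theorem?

f(0⁺) = lim_{s→∞} sF(s) = lim_{s→∞} s(s-8)/((s-8)² + 16) = 1

Final answer: 1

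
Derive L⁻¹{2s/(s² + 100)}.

This is the form c·s/(s² + a²) with a = 10, c = 2. L⁻¹ = 2·cos(10t)

Final answer: 2·cos(10t)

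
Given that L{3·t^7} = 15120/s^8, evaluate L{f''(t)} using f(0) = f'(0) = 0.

L{f''(t)} = s²F(s) - sf(0) - f'(0) = s²·15120/s^8 - 0 - 0 = 15120/s^6

Final answer: 15120/s^6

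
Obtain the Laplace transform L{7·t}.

L{t^n} = n!/s^(n+1), so L{t} = 1/s^2. Then L{7·t} = 7·1/s^2 = 7/s^2

Final answer: 7/s^2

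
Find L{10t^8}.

L{t^n} = n!/s^(n+1). So L{10t^8} = 10·8!/s^9 = 403200/s^9

Final answer: 403200/s^9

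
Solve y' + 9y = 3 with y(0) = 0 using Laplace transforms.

sY + 9Y = 3/s. Y = 3/(s(s+9)). Partial fractions: Y = 1/3/s - 1/3/(s+9)

Final answer: y(t) = 1/3(1 - e^(-9t))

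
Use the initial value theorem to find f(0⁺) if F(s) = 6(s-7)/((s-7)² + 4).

f(0⁺) = lim_{s→∞} sF(s) = lim_{s→∞} 6s(s-7)/((s-7)² + 4) = 6

Final answer: 6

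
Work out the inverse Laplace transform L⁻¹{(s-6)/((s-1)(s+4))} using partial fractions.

Using partial fractions, f(t) = (-5e^t + 10e^(-4t))/5

Final answer: (-5e^t + 10e^(-4t))/5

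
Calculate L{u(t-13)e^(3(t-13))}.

u(t-a)f(t-a) with f(t)=e^(3t). L{e^(3t)} = 1/(s-3). By time shift: e^(-13s)/(s-3)

Final answer: e^(-13s)/(s-3)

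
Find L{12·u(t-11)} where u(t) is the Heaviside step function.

L{u(t-a)} = e^(-as)/s. Here a=11, so L{u(t-11)} = e^(-11s)/s, and L{12·u(t-11)} = 12·e^(-11s)/s

Final answer: 12·e^(-11s)/s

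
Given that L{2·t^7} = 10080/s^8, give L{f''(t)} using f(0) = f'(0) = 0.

L{f''(t)} = s²F(s) - sf(0) - f'(0) = s²·10080/s^8 - 0 - 0 = 10080/s^6

Final answer: 10080/s^6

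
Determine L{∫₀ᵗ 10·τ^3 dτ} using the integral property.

L{∫₀ᵗ f(τ)dτ} = F(s)/s with f(t) = 10t^3. F(s) = 60/s^4, so L{∫₀ᵗ 10·τ^3 dτ} = (60/s^4)/s = 60/s^5. (Check: ∫₀ᵗ 10·τ^3 dτ = 10t^4/4.)

Final answer: 60/s^5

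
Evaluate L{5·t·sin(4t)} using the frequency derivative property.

L{sin(4t)} = 4/(s² + 16). By L{t·f(t)} = -F'(s): -d/ds[4/(s² + 16)] = -(4)·(-2s)/(s² + 16)² = 8s/(s² + 16)². Then L{5·t·sin(4t)} = 5·8s/(s² + 16)² = 40s/(s² + 16)²

Final answer: 40s/(s² + 16)²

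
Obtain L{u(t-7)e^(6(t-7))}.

u(t-a)f(t-a) with f(t)=e^(6t). L{e^(6t)} = 1/(s-6). By time shift: e^(-7s)/(s-6)

Final answer: e^(-7s)/(s-6)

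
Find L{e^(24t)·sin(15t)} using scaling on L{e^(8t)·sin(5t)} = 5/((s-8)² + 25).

Scaling with a=3: L{e^(24t)·sin(15t)} = (1/3) · 5/((s/3-8)² + 25). Simplifying: 15/((s-24)² + 225)

Final answer: 15/((s-24)² + 225)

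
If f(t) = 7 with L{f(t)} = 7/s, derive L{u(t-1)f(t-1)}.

Time shift theorem: L{u(t-a)f(t-a)} = e^(-as)F(s). Here a=1, F(s) = 7/s, so L{u(t-1)f(t-1)} = e^(-s)·7/s

Final answer: e^(-s)·7/s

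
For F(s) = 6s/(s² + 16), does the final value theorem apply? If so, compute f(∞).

The final value theorem requires all poles of sF(s) in the left half-plane. sF(s) = 6s²/(s² + 16) has poles at s = ±4i (imaginary axis). Theorem does NOT apply (oscillatory system).

Final answer: Not applicable (oscillatory)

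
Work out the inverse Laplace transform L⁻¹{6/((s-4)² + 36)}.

Using frequency shift, L⁻¹{6/((s-4)² + 36)} = e^(4t)·sin(6t)

Final answer: e^(4t)·sin(6t)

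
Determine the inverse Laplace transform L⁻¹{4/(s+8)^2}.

L⁻¹{n!/(s-a)^(n+1)} = t^n·e^(at) with n=1, a=-8. So L⁻¹{1/(s+8)^2} = t·e^(-8t), and L⁻¹{4/(s+8)^2} = (4/1)·t·e^(-8t) = 4·t·e^(-8t)

Final answer: 4·t·e^(-8t)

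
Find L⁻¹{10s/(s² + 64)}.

This is the form c·s/(s² + a²) with a = 8, c = 10. L⁻¹ = 10·cos(8t)

Final answer: 10·cos(8t)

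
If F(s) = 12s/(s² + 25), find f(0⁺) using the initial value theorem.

f(0⁺) = lim_{s→∞} s·12s/(s² + 25) = lim_{s→∞} 12s²/(s² + 25) = 12

Final answer: 12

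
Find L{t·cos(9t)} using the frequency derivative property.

L{cos(9t)} = s/(s² + 81). Derivative: d/ds[s/(s² + 81)] = [(s² + 81) - s·2s]/(s² + 81)² = (81 - s²)/(s² + 81)². So L{t·cos(9t)} = -F'(s) = (s² - 81)/(s² + 81)²

Final answer: (s² - 81)/(s² + 81)²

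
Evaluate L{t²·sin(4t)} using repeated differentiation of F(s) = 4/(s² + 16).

F(s) = 4/(s² + 16). F'(s) = -8s/(s² + 16)². F''(s) = -8(16 - 3s²)/(s² + 16)³ = (24s² - 128)/(s² + 16)³. So L{t²·sin(4t)} = (-1)² F''(s) = (24s² - 128)/(s² + 16)³

Final answer: (24s² - 128)/(s² + 16)³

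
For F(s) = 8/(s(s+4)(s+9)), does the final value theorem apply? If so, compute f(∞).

Poles of sF(s) = 8/((s+4)(s+9)) are at s = -4 and s = -9, both in the left half-plane. Theorem applies. f(∞) = lim_{s→0} sF(s) = 8/(4·9) = 2/9

Final answer: 2/9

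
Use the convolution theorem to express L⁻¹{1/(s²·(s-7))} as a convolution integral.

1/(s²·(s-7)) = (1/s^2)·(1/(s-7)) = L{t}·L{e^(7t)}. So f(t) = t*e^(7t) = ∫₀ᵗ τ·e^(7(t-τ)) dτ

Final answer: ∫₀ᵗ τ·e^(7(t-τ)) dτ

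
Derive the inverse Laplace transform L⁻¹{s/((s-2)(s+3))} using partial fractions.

Using partial fractions, f(t) = (2e^(2t) + 3e^(-3t))/5

Final answer: (2e^(2t) + 3e^(-3t))/5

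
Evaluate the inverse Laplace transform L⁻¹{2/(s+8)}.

L⁻¹{1/(s-a)} = e^(at), so L⁻¹{1/(s+8)} = e^(-8t), and L⁻¹{2/(s+8)} = 2·e^(-8t)

Final answer: 2·e^(-8t)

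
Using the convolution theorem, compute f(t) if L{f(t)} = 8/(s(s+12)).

8/(s(s+12)) = (8/s)·(1/(s+12)) = L{8}·L{e^(-12t)}. By convolution, f(t) = 8*e^(-12t) = ∫₀ᵗ 8·e^(-12τ) dτ = 8·(1 - e^(-12t))/12

Final answer: 8·(1 - e^(-12t))/12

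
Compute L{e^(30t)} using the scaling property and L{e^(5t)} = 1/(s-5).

Using L{f(at)} = (1/a)F(s/a) with a=6 and f(t) = e^(5t): L{e^(30t)} = (1/6) · 1/((s/6)-5) = (1/6) · 6/(s-30) = 1/(s-30)

Final answer: 1/(s-30)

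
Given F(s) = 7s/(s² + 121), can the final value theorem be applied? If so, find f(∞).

The final value theorem requires all poles of sF(s) in the left half-plane. sF(s) = 7s²/(s² + 121) has poles at s = ±11i (imaginary axis). Theorem does NOT apply (oscillatory system).

Final answer: Not applicable (oscillatory)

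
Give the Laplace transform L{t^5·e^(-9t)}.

L{t^n·e^(at)} = n!/(s-a)^(n+1), so L{t^5·e^(-9t)} = 120/(s+9)^6

Final answer: 120/(s+9)^6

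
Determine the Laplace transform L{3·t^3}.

L{t^n} = n!/s^(n+1), so L{t^3} = 6/s^4. Then L{3·t^3} = 3·6/s^4 = 18/s^4

Final answer: 18/s^4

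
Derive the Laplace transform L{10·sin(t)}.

L{sin(ωt)} = ω/(s² + ω²), so L{sin(t)} = 1/(s² + 1). Then L{10·sin(t)} = 10·1/(s² + 1) = 10/(s² + 1)

Final answer: 10/(s² + 1)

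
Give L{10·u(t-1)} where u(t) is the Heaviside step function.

L{u(t-a)} = e^(-as)/s. Here a=1, so L{u(t-1)} = e^(-s)/s, and L{10·u(t-1)} = 10·e^(-s)/s

Final answer: 10·e^(-s)/s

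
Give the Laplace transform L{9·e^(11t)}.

L{e^(at)} = 1/(s-a), so L{e^(11t)} = 1/(s-11). Then L{9·e^(11t)} = 9/(s-11)

Final answer: 9/(s-11)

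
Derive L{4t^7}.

L{t^n} = n!/s^(n+1). So L{4t^7} = 4·7!/s^8 = 20160/s^8

Final answer: 20160/s^8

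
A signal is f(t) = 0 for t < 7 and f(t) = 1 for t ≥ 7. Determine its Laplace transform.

f(t) = u(t-7). L{u(t-7)} = e^(-7s)/s, so L{f(t)} = e^(-7s)/s

Final answer: e^(-7s)/s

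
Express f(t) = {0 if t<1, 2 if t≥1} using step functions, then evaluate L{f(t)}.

f(t) = 2·u(t-1). L{u(t-1)} = e^(-s)/s, so L{f(t)} = 2·e^(-s)/s

Final answer: 2·e^(-s)/s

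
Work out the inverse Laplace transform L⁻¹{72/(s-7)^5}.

L⁻¹{n!/(s-a)^(n+1)} = t^n·e^(at) with n=4, a=7. So L⁻¹{24/(s-7)^5} = t^4·e^(7t), and L⁻¹{72/(s-7)^5} = (72/24)·t^4·e^(7t) = 3·t^4·e^(7t)

Final answer: 3·t^4·e^(7t)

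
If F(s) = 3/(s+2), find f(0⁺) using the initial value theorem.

f(0⁺) = lim_{s→∞} s·3/(s+2) = lim_{s→∞} 3s/(s+2) = 3

Final answer: 3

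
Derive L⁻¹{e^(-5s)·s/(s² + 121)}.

L⁻¹{s/(s² + 121)} = cos(11t). By the time shift theorem, L⁻¹{e^(-as)F(s)} = u(t-a)f(t-a) with a=5, so L⁻¹{e^(-5s)·s/(s² + 121)} = u(t-5)·cos(11(t-5))

Final answer: u(t-5)·cos(11(t-5))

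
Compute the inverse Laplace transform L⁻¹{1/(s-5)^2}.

L⁻¹{n!/(s-a)^(n+1)} = t^n·e^(at), so L⁻¹{1/(s-5)^2} = t·e^(5t)

Final answer: t·e^(5t)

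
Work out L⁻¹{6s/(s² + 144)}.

This is the form c·s/(s² + a²) with a = 12, c = 6. L⁻¹ = 6·cos(12t)

Final answer: 6·cos(12t)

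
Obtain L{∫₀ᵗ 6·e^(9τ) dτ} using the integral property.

L{∫₀ᵗ f(τ)dτ} = F(s)/s with F(s) = 6/(s-9), so L{∫₀ᵗ 6·e^(9τ) dτ} = 6/(s(s-9))

Final answer: 6/(s(s-9))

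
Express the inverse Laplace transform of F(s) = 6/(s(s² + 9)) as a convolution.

6/(s(s² + 9)) = (1/s)·(6/(s² + 9)) = L{1}·L{2·sin(3t)}. So f(t) = 1*(2·sin(3t)) = ∫₀ᵗ 2·sin(3τ) dτ

Final answer: ∫₀ᵗ 2·sin(3τ) dτ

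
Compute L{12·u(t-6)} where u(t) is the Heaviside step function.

L{u(t-a)} = e^(-as)/s. Here a=6, so L{u(t-6)} = e^(-6s)/s, and L{12·u(t-6)} = 12·e^(-6s)/s

Final answer: 12·e^(-6s)/s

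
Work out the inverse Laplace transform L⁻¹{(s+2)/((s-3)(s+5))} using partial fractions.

Using partial fractions, f(t) = (5e^(3t) + 3e^(-5t))/8

Final answer: (5e^(3t) + 3e^(-5t))/8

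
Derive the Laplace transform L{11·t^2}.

L{t^n} = n!/s^(n+1), so L{t^2} = 2/s^3. Then L{11·t^2} = 11·2/s^3 = 22/s^3

Final answer: 22/s^3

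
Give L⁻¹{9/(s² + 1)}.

This is the form c·a/(s² + a²) with a = 1, c = 9. L⁻¹ = 9·sin(t)

Final answer: 9·sin(t)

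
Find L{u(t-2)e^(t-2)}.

u(t-a)f(t-a) with f(t)=e^t. L{e^t} = 1/(s-1). By time shift: e^(-2s)/(s-1)

Final answer: e^(-2s)/(s-1)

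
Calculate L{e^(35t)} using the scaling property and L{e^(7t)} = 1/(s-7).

Using L{f(at)} = (1/a)F(s/a) with a=5 and f(t) = e^(7t): L{e^(35t)} = (1/5) · 1/((s/5)-7) = (1/5) · 5/(s-35) = 1/(s-35)

Final answer: 1/(s-35)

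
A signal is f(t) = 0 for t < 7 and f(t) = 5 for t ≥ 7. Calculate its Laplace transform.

f(t) = 5·u(t-7). L{u(t-7)} = e^(-7s)/s, so L{f(t)} = 5·e^(-7s)/s

Final answer: 5·e^(-7s)/s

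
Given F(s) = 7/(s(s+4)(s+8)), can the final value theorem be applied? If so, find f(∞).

Poles of sF(s) = 7/((s+4)(s+8)) are at s = -4 and s = -8, both in the left half-plane. Theorem applies. f(∞) = lim_{s→0} sF(s) = 7/(4·8) = 7/32

Final answer: 7/32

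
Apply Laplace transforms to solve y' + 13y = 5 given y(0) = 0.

sY + 13Y = 5/s. Y = 5/(s(s+13)). Partial fractions: Y = 5/13/s - 5/13/(s+13)

Final answer: y(t) = 5/13(1 - e^(-13t))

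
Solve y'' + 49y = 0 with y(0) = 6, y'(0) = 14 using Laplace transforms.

L{y''} + 49L{y} = 0. s²Y - 6s - 14 + 49Y = 0. Y(s² + 49) = 6s + 14. Y = (6s + 14)/(s² + 49). Inverting: y(t) = 6cos(7t) + 2sin(7t)

Final answer: y(t) = 6cos(7t) + 2sin(7t)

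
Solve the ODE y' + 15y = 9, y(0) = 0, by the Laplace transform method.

sY + 15Y = 9/s. Y = 9/(s(s+15)). Partial fractions: Y = 3/5/s - 3/5/(s+15)

Final answer: y(t) = 3/5(1 - e^(-15t))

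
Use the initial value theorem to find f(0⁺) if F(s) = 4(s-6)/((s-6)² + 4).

f(0⁺) = lim_{s→∞} sF(s) = lim_{s→∞} 4s(s-6)/((s-6)² + 4) = 4

Final answer: 4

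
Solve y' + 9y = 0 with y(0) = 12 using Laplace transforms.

L{y'} + 9L{y} = 0. sY - 12 + 9Y = 0. Y(s+9) = 12. Y = 12/(s+9)

Final answer: y(t) = 12e^(-9t)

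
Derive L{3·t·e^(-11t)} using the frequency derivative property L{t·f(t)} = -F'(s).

L{e^(-11t)} = 1/(s+11). By frequency derivative: L{t·e^(-11t)} = -d/ds[1/(s+11)] = -(-1)/(s+11)² = 1/(s+11)². Then L{3·t·e^(-11t)} = 3·1/(s+11)² = 3/(s+11)²

Final answer: 3/(s+11)²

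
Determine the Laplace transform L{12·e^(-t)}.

L{e^(at)} = 1/(s-a), so L{e^(-t)} = 1/(s+1). Then L{12·e^(-t)} = 12/(s+1)

Final answer: 12/(s+1)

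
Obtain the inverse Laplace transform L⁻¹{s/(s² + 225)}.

L⁻¹{s/(s² + 225)} = cos(15t)

Final answer: cos(15t)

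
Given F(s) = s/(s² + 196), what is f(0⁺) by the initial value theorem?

f(0⁺) = lim_{s→∞} s·s/(s² + 196) = lim_{s→∞} s²/(s² + 196) = 1

Final answer: 1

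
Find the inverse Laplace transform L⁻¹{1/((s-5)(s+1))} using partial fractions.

Decompose: A/(s-5) + B/(s+1). A = 1/6, B = -1/6. f(t) = (e^(5t) - e^(-t))/6

Final answer: (e^(5t) - e^(-t))/6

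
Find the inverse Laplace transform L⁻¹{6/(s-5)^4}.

L⁻¹{n!/(s-a)^(n+1)} = t^n·e^(at), so L⁻¹{6/(s-5)^4} = t^3·e^(5t)

Final answer: t^3·e^(5t)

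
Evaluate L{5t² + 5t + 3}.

L{5t² + 5t + 3} = 5·2/s³ + 5/s² + 3/s = 10/s³ + 5/s² + 3/s

Final answer: 10/s³ + 5/s² + 3/s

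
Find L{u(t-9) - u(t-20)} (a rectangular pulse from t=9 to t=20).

L{u(t-a)} = e^(-as)/s. L{u(t-9) - u(t-20)} = (e^(-9s) - e^(-20s))/s

Final answer: (e^(-9s) - e^(-20s))/s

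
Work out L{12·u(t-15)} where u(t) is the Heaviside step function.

L{u(t-a)} = e^(-as)/s. Here a=15, so L{u(t-15)} = e^(-15s)/s, and L{12·u(t-15)} = 12·e^(-15s)/s

Final answer: 12·e^(-15s)/s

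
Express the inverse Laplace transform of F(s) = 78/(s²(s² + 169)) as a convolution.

78/(s²(s² + 169)) = (1/s²)·(78/(s² + 169)) = L{t}·L{6·sin(13t)}. So f(t) = t*(6·sin(13t)) = ∫₀ᵗ 6τ·sin(13(t-τ)) dτ

Final answer: ∫₀ᵗ 6τ·sin(13(t-τ)) dτ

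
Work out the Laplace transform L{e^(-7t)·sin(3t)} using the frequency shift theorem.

Frequency shift: L{e^(at)f(t)} = F(s-a). L{e^(-7t)·sin(3t)} = 3/((s+7)² + 9)

Final answer: 3/((s+7)² + 9)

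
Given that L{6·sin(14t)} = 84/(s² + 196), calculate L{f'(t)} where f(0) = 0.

L{f'(t)} = s·F(s) - f(0) = s·84/(s² + 196) - 0 = 84s/(s² + 196)

Final answer: 84s/(s² + 196)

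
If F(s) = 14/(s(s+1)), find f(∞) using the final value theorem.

f(∞) = lim_{s→0} s·14/(s(s+1)) = lim_{s→0} 14/(s+1) = 14/1 = 14

Final answer: 14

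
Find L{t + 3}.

L{t + 3} = L{t} + 3·L{1} = 1/s² + 3/s

Final answer: 1/s² + 3/s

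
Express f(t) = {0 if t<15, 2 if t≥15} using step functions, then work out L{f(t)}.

f(t) = 2·u(t-15). L{u(t-15)} = e^(-15s)/s, so L{f(t)} = 2·e^(-15s)/s

Final answer: 2·e^(-15s)/s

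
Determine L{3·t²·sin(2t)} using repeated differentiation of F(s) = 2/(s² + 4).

F(s) = 2/(s² + 4). F'(s) = -4s/(s² + 4)². F''(s) = -4(4 - 3s²)/(s² + 4)³ = (12s² - 16)/(s² + 4)³. So L{t²·sin(2t)} = (-1)² F''(s) = (12s² - 16)/(s² + 4)³. Then L{3·t²·sin(2t)} = 3·(12s² - 16)/(s² + 4)³ = (36s² - 48)/(s² + 4)³

Final answer: (36s² - 48)/(s² + 4)³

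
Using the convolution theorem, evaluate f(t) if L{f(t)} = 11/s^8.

11/s^8 = (11/s)·(1/s^7) = L{11}·L{t^6/720}. By convolution, f(t) = 11*t^6/720 = ∫₀ᵗ 11·τ^6/720 dτ = 11·t^7/5040

Final answer: 11·t^7/5040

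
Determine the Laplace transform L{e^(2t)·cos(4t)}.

L{e^(at)·cos(ωt)} = (s-a)/((s-a)² + ω²), so L{e^(2t)·cos(4t)} = (s-2)/((s-2)² + 16)

Final answer: (s-2)/((s-2)² + 16)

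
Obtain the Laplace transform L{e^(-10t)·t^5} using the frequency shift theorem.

L{e^(at)·t^n} = n!/(s-a)^(n+1), so L{e^(-10t)·t^5} = 120/(s+10)^6

Final answer: 120/(s+10)^6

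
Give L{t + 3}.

L{t + 3} = L{t} + 3·L{1} = 1/s² + 3/s

Final answer: 1/s² + 3/s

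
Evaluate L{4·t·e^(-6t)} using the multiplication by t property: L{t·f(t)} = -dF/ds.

Using L{t^n·e^(at)} = n!/(s-a)^(n+1), L{t·e^(-6t)} = 1/(s+6)^2, so L{4·t·e^(-6t)} = 4·1/(s+6)^2 = 4/(s+6)^2

Final answer: 4/(s+6)^2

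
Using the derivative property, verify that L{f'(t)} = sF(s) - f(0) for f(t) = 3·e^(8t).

f'(t) = 24e^(8t). Direct: L{f'(t)} = 24/(s-8). Property: s·3/(s-8) - 3 = (3s - 3(s-8))/(s-8) = 24/(s-8). ✓

Final answer: 24/(s-8)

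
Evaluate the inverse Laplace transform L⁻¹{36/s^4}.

L⁻¹{n!/s^(n+1)} = t^n with n=3. So L⁻¹{6/s^4} = t^3, and L⁻¹{36/s^4} = (36/6)·t^3 = 6·t^3

Final answer: 6·t^3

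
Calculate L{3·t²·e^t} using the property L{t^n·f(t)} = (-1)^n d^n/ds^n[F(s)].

L{e^t} = 1/(s-1). d/ds[1/(s-1)] = -1/(s-1)². d²/ds²[1/(s-1)] = 2/(s-1)³. So L{t²·e^t} = (-1)² · 2/(s-1)³ = 2/(s-1)³. Then L{3·t²·e^t} = 3·2/(s-1)³ = 6/(s-1)³

Final answer: 6/(s-1)³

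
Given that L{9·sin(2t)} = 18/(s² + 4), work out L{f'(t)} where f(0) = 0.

L{f'(t)} = s·F(s) - f(0) = s·18/(s² + 4) - 0 = 18s/(s² + 4)

Final answer: 18s/(s² + 4)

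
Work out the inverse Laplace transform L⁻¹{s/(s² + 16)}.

L⁻¹{s/(s² + 16)} = cos(4t)

Final answer: cos(4t)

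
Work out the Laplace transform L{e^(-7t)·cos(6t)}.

L{e^(at)·cos(ωt)} = (s-a)/((s-a)² + ω²), so L{e^(-7t)·cos(6t)} = (s+7)/((s+7)² + 36)

Final answer: (s+7)/((s+7)² + 36)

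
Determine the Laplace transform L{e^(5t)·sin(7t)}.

L{e^(at)·sin(ωt)} = ω/((s-a)² + ω²), so L{e^(5t)·sin(7t)} = 7/((s-5)² + 49)

Final answer: 7/((s-5)² + 49)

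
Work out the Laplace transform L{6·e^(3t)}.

L{e^(at)} = 1/(s-a), so L{e^(3t)} = 1/(s-3). Then L{6·e^(3t)} = 6/(s-3)

Final answer: 6/(s-3)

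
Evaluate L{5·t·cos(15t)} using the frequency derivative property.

L{cos(15t)} = s/(s² + 225). Derivative: d/ds[s/(s² + 225)] = [(s² + 225) - s·2s]/(s² + 225)² = (225 - s²)/(s² + 225)². So L{t·cos(15t)} = -F'(s) = (s² - 225)/(s² + 225)². Then L{5·t·cos(15t)} = 5·(s² - 225)/(s² + 225)²

Final answer: 5·(s² - 225)/(s² + 225)²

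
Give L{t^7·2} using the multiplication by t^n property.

L{2} = 2/s. d^1/ds^1[1/s] = -1/s². d^2/ds^2[1/s] = 2/s^3. d^3/ds^3[1/s] = -6/s^4. d^4/ds^4[1/s] = 24/s^5. d^5/ds^5[1/s] = -120/s^6. d^6/ds^6[1/s] = 720/s^7. d^7/ds^7[1/s] = -5040/s^8. So L{t^7} = (-1)^{7}·-5040/s^8 = 5040/s^8. Then L{t^7·2} = 2·5040/s^8 = 10080/s^8

Final answer: 10080/s^8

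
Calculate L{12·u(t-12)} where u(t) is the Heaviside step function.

L{u(t-a)} = e^(-as)/s. Here a=12, so L{u(t-12)} = e^(-12s)/s, and L{12·u(t-12)} = 12·e^(-12s)/s

Final answer: 12·e^(-12s)/s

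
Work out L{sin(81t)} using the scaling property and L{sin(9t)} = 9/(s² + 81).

Using L{f(at)} = (1/a)F(s/a) with a=9: L{sin(81t)} = (1/9) · 9/((s/9)² + 81) = (1/9) · 9·81/(s² + 6561) = 81/(s² + 6561)

Final answer: 81/(s² + 6561)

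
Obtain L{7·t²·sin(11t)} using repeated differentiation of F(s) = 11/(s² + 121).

F(s) = 11/(s² + 121). F'(s) = -22s/(s² + 121)². F''(s) = -22(121 - 3s²)/(s² + 121)³ = (66s² - 2662)/(s² + 121)³. So L{t²·sin(11t)} = (-1)² F''(s) = (66s² - 2662)/(s² + 121)³. Then L{7·t²·sin(11t)} = 7·(66s² - 2662)/(s² + 121)³ = (462s² - 18634)/(s² + 121)³

Final answer: (462s² - 18634)/(s² + 121)³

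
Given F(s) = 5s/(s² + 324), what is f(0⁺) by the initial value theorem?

f(0⁺) = lim_{s→∞} s·5s/(s² + 324) = lim_{s→∞} 5s²/(s² + 324) = 5

Final answer: 5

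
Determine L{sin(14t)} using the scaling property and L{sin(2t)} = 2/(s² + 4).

Using L{f(at)} = (1/a)F(s/a) with a=7: L{sin(14t)} = (1/7) · 2/((s/7)² + 4) = (1/7) · 2·49/(s² + 196) = 14/(s² + 196)

Final answer: 14/(s² + 196)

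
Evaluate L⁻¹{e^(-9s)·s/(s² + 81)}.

L⁻¹{s/(s² + 81)} = cos(9t). By the time shift theorem, L⁻¹{e^(-as)F(s)} = u(t-a)f(t-a) with a=9, so L⁻¹{e^(-9s)·s/(s² + 81)} = u(t-9)·cos(9(t-9))

Final answer: u(t-9)·cos(9(t-9))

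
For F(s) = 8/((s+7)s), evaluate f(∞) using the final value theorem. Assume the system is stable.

f(∞) = lim_{s→0} sF(s) = lim_{s→0} 8/(s+7) = 8/7

Final answer: 8/7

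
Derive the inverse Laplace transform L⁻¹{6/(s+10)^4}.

L⁻¹{n!/(s-a)^(n+1)} = t^n·e^(at), so L⁻¹{6/(s+10)^4} = t^3·e^(-10t)

Final answer: t^3·e^(-10t)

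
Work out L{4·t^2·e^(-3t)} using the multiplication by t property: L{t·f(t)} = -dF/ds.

Using L{t^n·e^(at)} = n!/(s-a)^(n+1), L{t^2·e^(-3t)} = 2/(s+3)^3, so L{4·t^2·e^(-3t)} = 4·2/(s+3)^3 = 8/(s+3)^3

Final answer: 8/(s+3)^3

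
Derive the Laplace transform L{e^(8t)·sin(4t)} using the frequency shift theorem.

Frequency shift: L{e^(at)f(t)} = F(s-a). L{e^(8t)·sin(4t)} = 4/((s-8)² + 16)

Final answer: 4/((s-8)² + 16)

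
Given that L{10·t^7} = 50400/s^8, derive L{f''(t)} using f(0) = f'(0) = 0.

L{f''(t)} = s²F(s) - sf(0) - f'(0) = s²·50400/s^8 - 0 - 0 = 50400/s^6

Final answer: 50400/s^6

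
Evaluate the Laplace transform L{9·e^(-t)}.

L{e^(at)} = 1/(s-a), so L{e^(-t)} = 1/(s+1). Then L{9·e^(-t)} = 9/(s+1)

Final answer: 9/(s+1)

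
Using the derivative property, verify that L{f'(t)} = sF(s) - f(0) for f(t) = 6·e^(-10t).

f'(t) = -60e^(-10t). Direct: L{f'(t)} = -60/(s+10). Property: s·6/(s+10) - 6 = (6s - 6(s+10))/(s+10) = -60/(s+10). ✓

Final answer: -60/(s+10)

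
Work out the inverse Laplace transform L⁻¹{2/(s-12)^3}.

L⁻¹{n!/(s-a)^(n+1)} = t^n·e^(at), so L⁻¹{2/(s-12)^3} = t^2·e^(12t)

Final answer: t^2·e^(12t)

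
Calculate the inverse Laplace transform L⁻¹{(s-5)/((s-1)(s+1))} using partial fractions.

Using partial fractions, f(t) = (-4e^t + 6e^(-t))/2

Final answer: (-4e^t + 6e^(-t))/2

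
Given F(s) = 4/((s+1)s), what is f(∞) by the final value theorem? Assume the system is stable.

f(∞) = lim_{s→0} sF(s) = lim_{s→0} 4/(s+1) = 4

Final answer: 4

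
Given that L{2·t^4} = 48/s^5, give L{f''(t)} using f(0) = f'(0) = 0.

L{f''(t)} = s²F(s) - sf(0) - f'(0) = s²·48/s^5 - 0 - 0 = 48/s^3

Final answer: 48/s^3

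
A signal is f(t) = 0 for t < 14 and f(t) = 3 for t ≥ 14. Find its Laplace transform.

f(t) = 3·u(t-14). L{u(t-14)} = e^(-14s)/s, so L{f(t)} = 3·e^(-14s)/s

Final answer: 3·e^(-14s)/s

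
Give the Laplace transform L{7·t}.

L{t^n} = n!/s^(n+1), so L{t} = 1/s^2. Then L{7·t} = 7·1/s^2 = 7/s^2

Final answer: 7/s^2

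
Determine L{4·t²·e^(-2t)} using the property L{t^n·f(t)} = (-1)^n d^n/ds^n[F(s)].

L{e^(-2t)} = 1/(s+2). d/ds[1/(s+2)] = -1/(s+2)². d²/ds²[1/(s+2)] = 2/(s+2)³. So L{t²·e^(-2t)} = (-1)² · 2/(s+2)³ = 2/(s+2)³. Then L{4·t²·e^(-2t)} = 4·2/(s+2)³ = 8/(s+2)³

Final answer: 8/(s+2)³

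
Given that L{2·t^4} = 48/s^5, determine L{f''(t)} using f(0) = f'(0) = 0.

L{f''(t)} = s²F(s) - sf(0) - f'(0) = s²·48/s^5 - 0 - 0 = 48/s^3

Final answer: 48/s^3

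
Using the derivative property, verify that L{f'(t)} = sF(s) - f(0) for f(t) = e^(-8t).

f'(t) = -8e^(-8t). Direct: L{f'(t)} = -8/(s+8). Property: s·1/(s+8) - 1 = (s - (s+8))/(s+8) = -8/(s+8). ✓

Final answer: -8/(s+8)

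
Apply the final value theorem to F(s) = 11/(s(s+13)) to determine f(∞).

f(∞) = lim_{s→0} s·11/(s(s+13)) = lim_{s→0} 11/(s+13) = 11/13 = 11/13

Final answer: 11/13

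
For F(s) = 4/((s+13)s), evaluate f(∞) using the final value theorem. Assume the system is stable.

f(∞) = lim_{s→0} sF(s) = lim_{s→0} 4/(s+13) = 4/13

Final answer: 4/13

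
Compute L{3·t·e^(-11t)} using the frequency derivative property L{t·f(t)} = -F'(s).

L{e^(-11t)} = 1/(s+11). By frequency derivative: L{t·e^(-11t)} = -d/ds[1/(s+11)] = -(-1)/(s+11)² = 1/(s+11)². Then L{3·t·e^(-11t)} = 3·1/(s+11)² = 3/(s+11)²

Final answer: 3/(s+11)²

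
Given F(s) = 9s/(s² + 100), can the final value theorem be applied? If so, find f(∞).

The final value theorem requires all poles of sF(s) in the left half-plane. sF(s) = 9s²/(s² + 100) has poles at s = ±10i (imaginary axis). Theorem does NOT apply (oscillatory system).

Final answer: Not applicable (oscillatory)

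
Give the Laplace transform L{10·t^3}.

L{t^n} = n!/s^(n+1), so L{t^3} = 6/s^4. Then L{10·t^3} = 10·6/s^4 = 60/s^4

Final answer: 60/s^4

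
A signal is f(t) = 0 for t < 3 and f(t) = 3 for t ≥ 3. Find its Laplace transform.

f(t) = 3·u(t-3). L{u(t-3)} = e^(-3s)/s, so L{f(t)} = 3·e^(-3s)/s

Final answer: 3·e^(-3s)/s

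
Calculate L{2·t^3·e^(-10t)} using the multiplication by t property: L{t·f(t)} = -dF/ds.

Using L{t^n·e^(at)} = n!/(s-a)^(n+1), L{t^3·e^(-10t)} = 6/(s+10)^4, so L{2·t^3·e^(-10t)} = 2·6/(s+10)^4 = 12/(s+10)^4

Final answer: 12/(s+10)^4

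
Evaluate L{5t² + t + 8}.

L{5t² + t + 8} = 5·2/s³ + 1/s² + 8/s = 10/s³ + 1/s² + 8/s

Final answer: 10/s³ + 1/s² + 8/s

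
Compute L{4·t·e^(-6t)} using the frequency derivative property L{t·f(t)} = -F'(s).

L{e^(-6t)} = 1/(s+6). By frequency derivative: L{t·e^(-6t)} = -d/ds[1/(s+6)] = -(-1)/(s+6)² = 1/(s+6)². Then L{4·t·e^(-6t)} = 4·1/(s+6)² = 4/(s+6)²

Final answer: 4/(s+6)²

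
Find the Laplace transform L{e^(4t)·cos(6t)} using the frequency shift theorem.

Frequency shift: L{e^(at)f(t)} = F(s-a). L{e^(4t)·cos(6t)} = (s-4)/((s-4)² + 36)

Final answer: (s-4)/((s-4)² + 36)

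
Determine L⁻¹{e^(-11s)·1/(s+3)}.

L⁻¹{1/(s+3)} = e^(-3t). By the time shift theorem, L⁻¹{e^(-as)F(s)} = u(t-a)f(t-a) with a=11, so L⁻¹{e^(-11s)·1/(s+3)} = u(t-11)·e^(-3(t-11))

Final answer: u(t-11)·e^(-3(t-11))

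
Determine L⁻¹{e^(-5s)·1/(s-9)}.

L⁻¹{1/(s-9)} = e^(9t). By the time shift theorem, L⁻¹{e^(-as)F(s)} = u(t-a)f(t-a) with a=5, so L⁻¹{e^(-5s)·1/(s-9)} = u(t-5)·e^(9(t-5))

Final answer: u(t-5)·e^(9(t-5))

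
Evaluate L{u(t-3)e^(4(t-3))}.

u(t-a)f(t-a) with f(t)=e^(4t). L{e^(4t)} = 1/(s-4). By time shift: e^(-3s)/(s-4)

Final answer: e^(-3s)/(s-4)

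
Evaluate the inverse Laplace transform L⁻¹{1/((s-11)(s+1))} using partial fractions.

Decompose: A/(s-11) + B/(s+1). A = 1/12, B = -1/12. f(t) = (e^(11t) - e^(-t))/12

Final answer: (e^(11t) - e^(-t))/12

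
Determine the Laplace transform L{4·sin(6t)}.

L{sin(ωt)} = ω/(s² + ω²), so L{sin(6t)} = 6/(s² + 36). Then L{4·sin(6t)} = 4·6/(s² + 36) = 24/(s² + 36)

Final answer: 24/(s² + 36)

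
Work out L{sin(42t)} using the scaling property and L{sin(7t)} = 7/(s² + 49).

Using L{f(at)} = (1/a)F(s/a) with a=6: L{sin(42t)} = (1/6) · 7/((s/6)² + 49) = (1/6) · 7·36/(s² + 1764) = 42/(s² + 1764)

Final answer: 42/(s² + 1764)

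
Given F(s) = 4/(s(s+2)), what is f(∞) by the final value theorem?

f(∞) = lim_{s→0} s·4/(s(s+2)) = lim_{s→0} 4/(s+2) = 4/2 = 2

Final answer: 2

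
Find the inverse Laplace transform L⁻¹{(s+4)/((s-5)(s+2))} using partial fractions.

Using partial fractions, f(t) = (9e^(5t) - 2e^(-2t))/7

Final answer: (9e^(5t) - 2e^(-2t))/7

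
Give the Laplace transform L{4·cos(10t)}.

L{cos(ωt)} = s/(s² + ω²), so L{cos(10t)} = s/(s² + 100). Then L{4·cos(10t)} = 4·s/(s² + 100) = 4s/(s² + 100)

Final answer: 4s/(s² + 100)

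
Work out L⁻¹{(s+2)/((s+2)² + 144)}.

Using frequency shift: L⁻¹{(s-a)/((s-a)² + b²)} = e^(at)cos(bt). Here a=-2, b=12

Final answer: e^(-2t)·cos(12t)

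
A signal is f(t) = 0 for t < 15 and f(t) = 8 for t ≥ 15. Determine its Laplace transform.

f(t) = 8·u(t-15). L{u(t-15)} = e^(-15s)/s, so L{f(t)} = 8·e^(-15s)/s

Final answer: 8·e^(-15s)/s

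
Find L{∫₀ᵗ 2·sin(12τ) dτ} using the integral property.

L{∫₀ᵗ f(τ)dτ} = F(s)/s with F(s) = 24/(s² + 144), so the result is (24/(s² + 144))/s = 24/(s(s² + 144))

Final answer: 24/(s(s² + 144))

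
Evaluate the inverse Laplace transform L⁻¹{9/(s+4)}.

L⁻¹{1/(s-a)} = e^(at), so L⁻¹{1/(s+4)} = e^(-4t), and L⁻¹{9/(s+4)} = 9·e^(-4t)

Final answer: 9·e^(-4t)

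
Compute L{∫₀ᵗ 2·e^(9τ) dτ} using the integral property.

L{∫₀ᵗ f(τ)dτ} = F(s)/s with F(s) = 2/(s-9), so L{∫₀ᵗ 2·e^(9τ) dτ} = 2/(s(s-9))

Final answer: 2/(s(s-9))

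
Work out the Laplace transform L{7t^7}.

L{7t^7} = 7 · L{t^7} = 7 · 5040/s^8 = 35280/s^8

Final answer: 35280/s^8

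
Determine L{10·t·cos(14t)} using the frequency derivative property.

L{cos(14t)} = s/(s² + 196). Derivative: d/ds[s/(s² + 196)] = [(s² + 196) - s·2s]/(s² + 196)² = (196 - s²)/(s² + 196)². So L{t·cos(14t)} = -F'(s) = (s² - 196)/(s² + 196)². Then L{10·t·cos(14t)} = 10·(s² - 196)/(s² + 196)²

Final answer: 10·(s² - 196)/(s² + 196)²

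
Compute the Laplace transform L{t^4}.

L{t^n} = n!/s^(n+1), so L{t^4} = 24/s^5

Final answer: 24/s^5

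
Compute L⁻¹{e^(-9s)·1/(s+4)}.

L⁻¹{1/(s+4)} = e^(-4t). By the time shift theorem, L⁻¹{e^(-as)F(s)} = u(t-a)f(t-a) with a=9, so L⁻¹{e^(-9s)·1/(s+4)} = u(t-9)·e^(-4(t-9))

Final answer: u(t-9)·e^(-4(t-9))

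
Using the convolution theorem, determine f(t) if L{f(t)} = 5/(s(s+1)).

5/(s(s+1)) = (5/s)·(1/(s+1)) = L{5}·L{e^(-t)}. By convolution, f(t) = 5*e^(-t) = ∫₀ᵗ 5·e^(-τ) dτ = 5·(1 - e^(-t))/1

Final answer: 5·(1 - e^(-t))/1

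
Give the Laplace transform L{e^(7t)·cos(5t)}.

L{e^(at)·cos(ωt)} = (s-a)/((s-a)² + ω²), so L{e^(7t)·cos(5t)} = (s-7)/((s-7)² + 25)

Final answer: (s-7)/((s-7)² + 25)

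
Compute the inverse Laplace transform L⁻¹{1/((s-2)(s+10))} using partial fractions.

Decompose: A/(s-2) + B/(s+10). A = 1/12, B = -1/12. f(t) = (e^(2t) - e^(-10t))/12

Final answer: (e^(2t) - e^(-10t))/12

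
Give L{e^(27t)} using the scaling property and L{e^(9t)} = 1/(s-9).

Using L{f(at)} = (1/a)F(s/a) with a=3 and f(t) = e^(9t): L{e^(27t)} = (1/3) · 1/((s/3)-9) = (1/3) · 3/(s-27) = 1/(s-27)

Final answer: 1/(s-27)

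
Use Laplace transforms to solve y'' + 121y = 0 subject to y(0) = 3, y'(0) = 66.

L{y''} + 121L{y} = 0. s²Y - 3s - 66 + 121Y = 0. Y(s² + 121) = 3s + 66. Y = (3s + 66)/(s² + 121). Inverting: y(t) = 3cos(11t) + 6sin(11t)

Final answer: y(t) = 3cos(11t) + 6sin(11t)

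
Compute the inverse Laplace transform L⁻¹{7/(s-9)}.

L⁻¹{1/(s-a)} = e^(at), so L⁻¹{1/(s-9)} = e^(9t), and L⁻¹{7/(s-9)} = 7·e^(9t)

Final answer: 7·e^(9t)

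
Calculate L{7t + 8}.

L{7t + 8} = 7·L{t} + 8·L{1} = 7/s² + 8/s

Final answer: 7/s² + 8/s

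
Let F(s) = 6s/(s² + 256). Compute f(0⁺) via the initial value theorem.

f(0⁺) = lim_{s→∞} s·6s/(s² + 256) = lim_{s→∞} 6s²/(s² + 256) = 6

Final answer: 6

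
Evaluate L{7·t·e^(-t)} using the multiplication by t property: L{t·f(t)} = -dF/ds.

Using L{t^n·e^(at)} = n!/(s-a)^(n+1), L{t·e^(-t)} = 1/(s+1)^2, so L{7·t·e^(-t)} = 7·1/(s+1)^2 = 7/(s+1)^2

Final answer: 7/(s+1)^2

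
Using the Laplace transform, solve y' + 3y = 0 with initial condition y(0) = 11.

L{y'} + 3L{y} = 0. sY - 11 + 3Y = 0. Y(s+3) = 11. Y = 11/(s+3)

Final answer: y(t) = 11e^(-3t)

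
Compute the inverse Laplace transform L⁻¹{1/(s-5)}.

L⁻¹{1/(s-a)} = e^(at), so L⁻¹{1/(s-5)} = e^(5t)

Final answer: e^(5t)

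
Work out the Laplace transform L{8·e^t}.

L{e^(at)} = 1/(s-a), so L{e^t} = 1/(s-1). Then L{8·e^t} = 8/(s-1)

Final answer: 8/(s-1)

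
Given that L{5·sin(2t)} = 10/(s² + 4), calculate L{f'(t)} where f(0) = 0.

L{f'(t)} = s·F(s) - f(0) = s·10/(s² + 4) - 0 = 10s/(s² + 4)

Final answer: 10s/(s² + 4)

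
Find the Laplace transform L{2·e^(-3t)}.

L{e^(at)} = 1/(s-a), so L{e^(-3t)} = 1/(s+3). Then L{2·e^(-3t)} = 2/(s+3)

Final answer: 2/(s+3)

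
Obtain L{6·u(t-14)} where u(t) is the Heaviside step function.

L{u(t-a)} = e^(-as)/s. Here a=14, so L{u(t-14)} = e^(-14s)/s, and L{6·u(t-14)} = 6·e^(-14s)/s

Final answer: 6·e^(-14s)/s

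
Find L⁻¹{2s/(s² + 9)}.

This is the form c·s/(s² + a²) with a = 3, c = 2. L⁻¹ = 2·cos(3t)

Final answer: 2·cos(3t)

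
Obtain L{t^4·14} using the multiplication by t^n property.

L{14} = 14/s. d^1/ds^1[1/s] = -1/s². d^2/ds^2[1/s] = 2/s^3. d^3/ds^3[1/s] = -6/s^4. d^4/ds^4[1/s] = 24/s^5. So L{t^4} = (-1)^{4}·24/s^5 = 24/s^5. Then L{t^4·14} = 14·24/s^5 = 336/s^5

Final answer: 336/s^5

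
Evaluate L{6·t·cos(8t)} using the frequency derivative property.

L{cos(8t)} = s/(s² + 64). Derivative: d/ds[s/(s² + 64)] = [(s² + 64) - s·2s]/(s² + 64)² = (64 - s²)/(s² + 64)². So L{t·cos(8t)} = -F'(s) = (s² - 64)/(s² + 64)². Then L{6·t·cos(8t)} = 6·(s² - 64)/(s² + 64)²

Final answer: 6·(s² - 64)/(s² + 64)²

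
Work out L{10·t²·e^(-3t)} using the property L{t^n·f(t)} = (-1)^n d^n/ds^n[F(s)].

L{e^(-3t)} = 1/(s+3). d/ds[1/(s+3)] = -1/(s+3)². d²/ds²[1/(s+3)] = 2/(s+3)³. So L{t²·e^(-3t)} = (-1)² · 2/(s+3)³ = 2/(s+3)³. Then L{10·t²·e^(-3t)} = 10·2/(s+3)³ = 20/(s+3)³

Final answer: 20/(s+3)³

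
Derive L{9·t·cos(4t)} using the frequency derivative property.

L{cos(4t)} = s/(s² + 16). Derivative: d/ds[s/(s² + 16)] = [(s² + 16) - s·2s]/(s² + 16)² = (16 - s²)/(s² + 16)². So L{t·cos(4t)} = -F'(s) = (s² - 16)/(s² + 16)². Then L{9·t·cos(4t)} = 9·(s² - 16)/(s² + 16)²

Final answer: 9·(s² - 16)/(s² + 16)²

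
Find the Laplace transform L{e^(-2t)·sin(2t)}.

L{e^(at)·sin(ωt)} = ω/((s-a)² + ω²), so L{e^(-2t)·sin(2t)} = 2/((s+2)² + 4)

Final answer: 2/((s+2)² + 4)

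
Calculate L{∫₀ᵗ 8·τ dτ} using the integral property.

L{∫₀ᵗ f(τ)dτ} = F(s)/s with f(t) = 8t. F(s) = 8/s^2, so L{∫₀ᵗ 8·τ dτ} = (8/s^2)/s = 8/s^3. (Check: ∫₀ᵗ 8·τ dτ = 8t^2/2.)

Final answer: 8/s^3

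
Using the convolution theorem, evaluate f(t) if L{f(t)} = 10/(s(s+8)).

10/(s(s+8)) = (10/s)·(1/(s+8)) = L{10}·L{e^(-8t)}. By convolution, f(t) = 10*e^(-8t) = ∫₀ᵗ 10·e^(-8τ) dτ = 10·(1 - e^(-8t))/8

Final answer: 10·(1 - e^(-8t))/8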